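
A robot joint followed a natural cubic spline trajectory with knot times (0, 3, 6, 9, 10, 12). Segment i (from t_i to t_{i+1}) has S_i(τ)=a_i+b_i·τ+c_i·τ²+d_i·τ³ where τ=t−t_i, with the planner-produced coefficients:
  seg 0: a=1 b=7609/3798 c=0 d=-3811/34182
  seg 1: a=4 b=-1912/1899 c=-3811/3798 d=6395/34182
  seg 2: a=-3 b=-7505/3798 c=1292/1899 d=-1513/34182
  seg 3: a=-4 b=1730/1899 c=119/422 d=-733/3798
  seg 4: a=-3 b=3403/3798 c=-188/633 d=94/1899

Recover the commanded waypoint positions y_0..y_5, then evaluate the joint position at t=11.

y_0 = S_0(0) = a_0 = 1
y_1 = S_1(0) = a_1 = 4
y_2 = S_2(0) = a_2 = -3
y_3 = S_3(0) = a_3 = -4
y_4 = S_4(0) = a_4 = -3
y_5 = S_4(2) = -2
t_q=11 is in segment 4 (τ=1); S_4(τ)=-2977/1266

y_0=1 y_1=4 y_2=-3 y_3=-4 y_4=-3 y_5=-2
S(11) = -2977/1266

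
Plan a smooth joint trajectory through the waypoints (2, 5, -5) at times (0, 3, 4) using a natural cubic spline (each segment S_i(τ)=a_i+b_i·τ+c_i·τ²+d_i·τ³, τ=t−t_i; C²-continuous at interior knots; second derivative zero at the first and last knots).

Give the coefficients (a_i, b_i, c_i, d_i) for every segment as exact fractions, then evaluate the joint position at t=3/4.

  seg 0: a=2 b=41/8 c=0 d=-11/24
  seg 1: a=5 b=-29/4 c=-33/8 d=11/8
S(3/4) = 2893/512

Δ: Δ0=1, Δ1=-10
row 1: diag=8, rhs=-66; c'=1/8, d'=-33/4
back: M1=-33/4
M: M0=0, M1=-33/4, M2=0
seg 0: a=2, c=M0/2=0, d=(M1−M0)/(6·3)=-11/24, b=Δ0−h0·(2M0+M1)/6=41/8
seg 1: a=5, c=M1/2=-33/8, d=(M2−M1)/(6·1)=11/8, b=Δ1−h1·(2M1+M2)/6=-29/4
t_q=3/4 → seg 0, τ=3/4; S=2+41/8·τ+0·τ²+-11/24·τ³=2893/512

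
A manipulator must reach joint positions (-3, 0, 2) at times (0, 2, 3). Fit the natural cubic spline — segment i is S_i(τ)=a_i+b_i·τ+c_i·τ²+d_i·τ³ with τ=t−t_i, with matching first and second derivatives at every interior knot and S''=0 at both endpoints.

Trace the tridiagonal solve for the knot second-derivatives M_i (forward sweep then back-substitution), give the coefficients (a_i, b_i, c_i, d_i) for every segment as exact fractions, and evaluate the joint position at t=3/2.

  seg 0: a=-3 b=4/3 c=0 d=1/24
  seg 1: a=0 b=11/6 c=1/4 d=-1/12
S(3/2) = -55/64

Δ: Δ0=3/2, Δ1=2
row 1: diag=6, rhs=3; c'=1/6, d'=1/2
back: M1=1/2
M: M0=0, M1=1/2, M2=0
seg 0: a=-3, c=M0/2=0, d=(M1−M0)/(6·2)=1/24, b=Δ0−h0·(2M0+M1)/6=4/3
seg 1: a=0, c=M1/2=1/4, d=(M2−M1)/(6·1)=-1/12, b=Δ1−h1·(2M1+M2)/6=11/6
t_q=3/2 → seg 0, τ=3/2; S=-3+4/3·τ+0·τ²+1/24·τ³=-55/64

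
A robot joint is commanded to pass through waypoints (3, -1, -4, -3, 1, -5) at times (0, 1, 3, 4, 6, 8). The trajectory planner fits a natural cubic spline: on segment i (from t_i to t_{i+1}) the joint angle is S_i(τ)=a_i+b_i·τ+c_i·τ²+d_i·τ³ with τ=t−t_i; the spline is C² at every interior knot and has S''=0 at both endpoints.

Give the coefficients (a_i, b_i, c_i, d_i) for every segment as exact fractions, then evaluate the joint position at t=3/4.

Δ: Δ0=-4, Δ1=-3/2, Δ2=1, Δ3=2, Δ4=-3
row 1: diag=6, rhs=15; c'=1/3, d'=5/2
row 2: denom=6−2·1/3=16/3; d'=(15−2·5/2)/(16/3)=15/8
row 3: denom=6−1·3/16=93/16; d'=(6−1·15/8)/(93/16)=22/31
row 4: denom=8−2·32/93=680/93; d'=(-30−2·22/31)/(680/93)=-1461/340
back: M4=-1461/340
back: M3=22/31−32/93·-1461/340=186/85
back: M2=15/8−3/16·186/85=249/170
back: M1=5/2−1/3·249/170=171/85
M: M0=0, M1=171/85, M2=249/170, M3=186/85, M4=-1461/340, M5=0
seg 0: a=3, c=M0/2=0, d=(M1−M0)/(6·1)=57/170, b=Δ0−h0·(2M0+M1)/6=-737/170
seg 1: a=-1, c=M1/2=171/170, d=(M2−M1)/(6·2)=-31/680, b=Δ1−h1·(2M1+M2)/6=-283/85
seg 2: a=-4, c=M2/2=249/340, d=(M3−M2)/(6·1)=41/340, b=Δ2−h2·(2M2+M3)/6=5/34
seg 3: a=-3, c=M3/2=93/85, d=(M4−M3)/(6·2)=-147/272, b=Δ3−h3·(2M3+M4)/6=671/340
seg 4: a=1, c=M4/2=-1461/680, d=(M5−M4)/(6·2)=487/1360, b=Δ4−h4·(2M4+M5)/6=-23/170
t_q=3/4 → seg 0, τ=3/4; S=3+-737/170·τ+0·τ²+57/170·τ³=-1197/10880

  seg 0: a=3 b=-737/170 c=0 d=57/170
  seg 1: a=-1 b=-283/85 c=171/170 d=-31/680
  seg 2: a=-4 b=5/34 c=249/340 d=41/340
  seg 3: a=-3 b=671/340 c=93/85 d=-147/272
  seg 4: a=1 b=-23/170 c=-1461/680 d=487/1360
S(3/4) = -1197/10880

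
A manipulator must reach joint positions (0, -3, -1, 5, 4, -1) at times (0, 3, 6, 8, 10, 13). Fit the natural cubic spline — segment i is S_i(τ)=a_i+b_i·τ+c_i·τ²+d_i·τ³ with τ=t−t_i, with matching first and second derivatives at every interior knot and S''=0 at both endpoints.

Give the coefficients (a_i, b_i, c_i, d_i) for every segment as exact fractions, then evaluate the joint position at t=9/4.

Δ: Δ0=-1, Δ1=2/3, Δ2=3, Δ3=-1/2, Δ4=-5/3
row 1: diag=12, rhs=10; c'=1/4, d'=5/6
row 2: denom=10−3·1/4=37/4; d'=(14−3·5/6)/(37/4)=46/37
row 3: denom=8−2·8/37=280/37; d'=(-21−2·46/37)/(280/37)=-869/280
row 4: denom=10−2·37/140=663/70; d'=(-7−2·-869/280)/(663/70)=-37/442
back: M4=-37/442
back: M3=-869/280−37/140·-37/442=-681/221
back: M2=46/37−8/37·-681/221=422/221
back: M1=5/6−1/4·422/221=236/663
M: M0=0, M1=236/663, M2=422/221, M3=-681/221, M4=-37/442, M5=0
seg 0: a=0, c=M0/2=0, d=(M1−M0)/(6·3)=118/5967, b=Δ0−h0·(2M0+M1)/6=-781/663
seg 1: a=-3, c=M1/2=118/663, d=(M2−M1)/(6·3)=515/5967, b=Δ1−h1·(2M1+M2)/6=-427/663
seg 2: a=-1, c=M2/2=211/221, d=(M3−M2)/(6·2)=-1103/2652, b=Δ2−h2·(2M2+M3)/6=1826/663
seg 3: a=5, c=M3/2=-681/442, d=(M4−M3)/(6·2)=1325/5304, b=Δ3−h3·(2M3+M4)/6=1049/663
seg 4: a=4, c=M4/2=-37/884, d=(M5−M4)/(6·3)=37/7956, b=Δ4−h4·(2M4+M5)/6=-2099/1326
t_q=9/4 → seg 0, τ=9/4; S=0+-781/663·τ+0·τ²+118/5967·τ³=-17151/7072

  seg 0: a=0 b=-781/663 c=0 d=118/5967
  seg 1: a=-3 b=-427/663 c=118/663 d=515/5967
  seg 2: a=-1 b=1826/663 c=211/221 d=-1103/2652
  seg 3: a=5 b=1049/663 c=-681/442 d=1325/5304
  seg 4: a=4 b=-2099/1326 c=-37/884 d=37/7956
S(9/4) = -17151/7072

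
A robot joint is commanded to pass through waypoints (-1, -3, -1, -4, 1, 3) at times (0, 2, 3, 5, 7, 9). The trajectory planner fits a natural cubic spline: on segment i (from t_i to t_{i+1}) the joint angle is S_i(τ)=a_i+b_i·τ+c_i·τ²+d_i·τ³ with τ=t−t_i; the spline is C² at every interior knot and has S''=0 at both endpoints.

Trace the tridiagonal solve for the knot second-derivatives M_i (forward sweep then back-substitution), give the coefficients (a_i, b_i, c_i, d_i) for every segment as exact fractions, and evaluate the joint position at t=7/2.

Δ: Δ0=-1, Δ1=2, Δ2=-3/2, Δ3=5/2, Δ4=1
row 1: diag=6, rhs=18; c'=1/6, d'=3
row 2: denom=6−1·1/6=35/6; d'=(-21−1·3)/(35/6)=-144/35
row 3: denom=8−2·12/35=256/35; d'=(24−2·-144/35)/(256/35)=141/32
row 4: denom=8−2·35/128=477/64; d'=(-9−2·141/32)/(477/64)=-380/159
back: M4=-380/159
back: M3=141/32−35/128·-380/159=1609/318
back: M2=-144/35−12/35·1609/318=-310/53
back: M1=3−1/6·-310/53=632/159
M: M0=0, M1=632/159, M2=-310/53, M3=1609/318, M4=-380/159, M5=0
seg 0: a=-1, c=M0/2=0, d=(M1−M0)/(6·2)=158/477, b=Δ0−h0·(2M0+M1)/6=-1109/477
seg 1: a=-3, c=M1/2=316/159, d=(M2−M1)/(6·1)=-781/477, b=Δ1−h1·(2M1+M2)/6=787/477
seg 2: a=-1, c=M2/2=-155/53, d=(M3−M2)/(6·2)=3469/3816, b=Δ2−h2·(2M2+M3)/6=340/477
seg 3: a=-4, c=M3/2=1609/636, d=(M4−M3)/(6·2)=-2369/3816, b=Δ3−h3·(2M3+M4)/6=-73/954
seg 4: a=1, c=M4/2=-190/159, d=(M5−M4)/(6·2)=95/477, b=Δ4−h4·(2M4+M5)/6=1237/477
t_q=7/2 → seg 2, τ=1/2; S=-1+340/477·τ+-155/53·τ²+3469/3816·τ³=-12833/10176

  seg 0: a=-1 b=-1109/477 c=0 d=158/477
  seg 1: a=-3 b=787/477 c=316/159 d=-781/477
  seg 2: a=-1 b=340/477 c=-155/53 d=3469/3816
  seg 3: a=-4 b=-73/954 c=1609/636 d=-2369/3816
  seg 4: a=1 b=1237/477 c=-190/159 d=95/477
S(7/2) = -12833/10176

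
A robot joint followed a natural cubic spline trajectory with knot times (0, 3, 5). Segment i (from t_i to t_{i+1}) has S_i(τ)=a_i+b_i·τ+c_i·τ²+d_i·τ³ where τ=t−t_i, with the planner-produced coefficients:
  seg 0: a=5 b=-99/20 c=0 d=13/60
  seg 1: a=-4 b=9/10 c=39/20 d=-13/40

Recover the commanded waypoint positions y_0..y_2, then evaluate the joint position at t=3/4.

y_0=5 y_1=-4 y_2=3
S(3/4) = 353/256

y_0 = S_0(0) = a_0 = 5
y_1 = S_1(0) = a_1 = -4
y_2 = S_1(2) = 3
t_q=3/4 is in segment 0 (τ=3/4); S_0(τ)=353/256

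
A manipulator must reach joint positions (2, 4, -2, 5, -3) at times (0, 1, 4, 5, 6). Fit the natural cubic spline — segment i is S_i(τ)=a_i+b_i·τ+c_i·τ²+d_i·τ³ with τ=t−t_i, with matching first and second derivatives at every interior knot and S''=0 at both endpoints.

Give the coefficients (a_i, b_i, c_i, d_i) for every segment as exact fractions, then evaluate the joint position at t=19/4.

  seg 0: a=2 b=701/212 c=0 d=-277/212
  seg 1: a=4 b=-65/106 c=-831/212 d=733/636
  seg 2: a=-2 b=1481/212 c=342/53 d=-1365/212
  seg 3: a=5 b=61/106 c=-2727/212 d=909/212
S(19/4) = 56345/13568

Δ: Δ0=2, Δ1=-2, Δ2=7, Δ3=-8
row 1: diag=8, rhs=-24; c'=3/8, d'=-3
row 2: denom=8−3·3/8=55/8; d'=(54−3·-3)/(55/8)=504/55
row 3: denom=4−1·8/55=212/55; d'=(-90−1·504/55)/(212/55)=-2727/106
back: M3=-2727/106
back: M2=504/55−8/55·-2727/106=684/53
back: M1=-3−3/8·684/53=-831/106
M: M0=0, M1=-831/106, M2=684/53, M3=-2727/106, M4=0
seg 0: a=2, c=M0/2=0, d=(M1−M0)/(6·1)=-277/212, b=Δ0−h0·(2M0+M1)/6=701/212
seg 1: a=4, c=M1/2=-831/212, d=(M2−M1)/(6·3)=733/636, b=Δ1−h1·(2M1+M2)/6=-65/106
seg 2: a=-2, c=M2/2=342/53, d=(M3−M2)/(6·1)=-1365/212, b=Δ2−h2·(2M2+M3)/6=1481/212
seg 3: a=5, c=M3/2=-2727/212, d=(M4−M3)/(6·1)=909/212, b=Δ3−h3·(2M3+M4)/6=61/106
t_q=19/4 → seg 2, τ=3/4; S=-2+1481/212·τ+342/53·τ²+-1365/212·τ³=56345/13568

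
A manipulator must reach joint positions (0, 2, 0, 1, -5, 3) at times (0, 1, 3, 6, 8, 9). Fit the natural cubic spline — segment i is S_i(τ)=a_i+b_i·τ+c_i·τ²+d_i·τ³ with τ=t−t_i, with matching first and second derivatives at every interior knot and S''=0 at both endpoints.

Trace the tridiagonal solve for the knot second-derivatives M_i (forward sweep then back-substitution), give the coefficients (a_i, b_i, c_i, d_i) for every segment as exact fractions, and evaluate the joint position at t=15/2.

Δ: Δ0=2, Δ1=-1, Δ2=1/3, Δ3=-3, Δ4=8
row 1: diag=6, rhs=-18; c'=1/3, d'=-3
row 2: denom=10−2·1/3=28/3; d'=(8−2·-3)/(28/3)=3/2
row 3: denom=10−3·9/28=253/28; d'=(-20−3·3/2)/(253/28)=-686/253
row 4: denom=6−2·56/253=1406/253; d'=(66−2·-686/253)/(1406/253)=9035/703
back: M4=9035/703
back: M3=-686/253−56/253·9035/703=-3906/703
back: M2=3/2−9/28·-3906/703=2310/703
back: M1=-3−1/3·2310/703=-2879/703
M: M0=0, M1=-2879/703, M2=2310/703, M3=-3906/703, M4=9035/703, M5=0
seg 0: a=0, c=M0/2=0, d=(M1−M0)/(6·1)=-2879/4218, b=Δ0−h0·(2M0+M1)/6=11315/4218
seg 1: a=2, c=M1/2=-2879/1406, d=(M2−M1)/(6·2)=5189/8436, b=Δ1−h1·(2M1+M2)/6=1339/2109
seg 2: a=0, c=M2/2=1155/703, d=(M3−M2)/(6·3)=-28/57, b=Δ2−h2·(2M2+M3)/6=-368/2109
seg 3: a=1, c=M3/2=-1953/703, d=(M4−M3)/(6·2)=12941/8436, b=Δ3−h3·(2M3+M4)/6=-7550/2109
seg 4: a=-5, c=M4/2=9035/1406, d=(M5−M4)/(6·1)=-9035/4218, b=Δ4−h4·(2M4+M5)/6=7837/2109
t_q=15/2 → seg 3, τ=3/2; S=1+-7550/2109·τ+-1953/703·τ²+12941/8436·τ³=-122451/22496

  seg 0: a=0 b=11315/4218 c=0 d=-2879/4218
  seg 1: a=2 b=1339/2109 c=-2879/1406 d=5189/8436
  seg 2: a=0 b=-368/2109 c=1155/703 d=-28/57
  seg 3: a=1 b=-7550/2109 c=-1953/703 d=12941/8436
  seg 4: a=-5 b=7837/2109 c=9035/1406 d=-9035/4218
S(15/2) = -122451/22496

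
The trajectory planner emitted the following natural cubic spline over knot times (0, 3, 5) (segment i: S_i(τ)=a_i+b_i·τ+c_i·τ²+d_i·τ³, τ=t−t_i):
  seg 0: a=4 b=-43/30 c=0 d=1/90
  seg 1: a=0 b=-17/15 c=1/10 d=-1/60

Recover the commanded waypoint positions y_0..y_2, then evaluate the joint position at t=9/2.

y_0 = S_0(0) = a_0 = 4
y_1 = S_1(0) = a_1 = 0
y_2 = S_1(2) = -2
t_q=9/2 is in segment 1 (τ=3/2); S_1(τ)=-49/32

y_0=4 y_1=0 y_2=-2
S(9/2) = -49/32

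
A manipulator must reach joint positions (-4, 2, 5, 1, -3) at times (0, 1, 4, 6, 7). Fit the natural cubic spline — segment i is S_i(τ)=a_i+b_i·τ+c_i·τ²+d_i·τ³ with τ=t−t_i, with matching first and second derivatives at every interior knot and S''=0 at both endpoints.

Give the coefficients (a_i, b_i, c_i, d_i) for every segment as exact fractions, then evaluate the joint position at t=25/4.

Δ: Δ0=6, Δ1=1, Δ2=-2, Δ3=-4
row 1: diag=8, rhs=-30; c'=3/8, d'=-15/4
row 2: denom=10−3·3/8=71/8; d'=(-18−3·-15/4)/(71/8)=-54/71
row 3: denom=6−2·16/71=394/71; d'=(-12−2·-54/71)/(394/71)=-372/197
back: M3=-372/197
back: M2=-54/71−16/71·-372/197=-66/197
back: M1=-15/4−3/8·-66/197=-714/197
M: M0=0, M1=-714/197, M2=-66/197, M3=-372/197, M4=0
seg 0: a=-4, c=M0/2=0, d=(M1−M0)/(6·1)=-119/197, b=Δ0−h0·(2M0+M1)/6=1301/197
seg 1: a=2, c=M1/2=-357/197, d=(M2−M1)/(6·3)=36/197, b=Δ1−h1·(2M1+M2)/6=944/197
seg 2: a=5, c=M2/2=-33/197, d=(M3−M2)/(6·2)=-51/394, b=Δ2−h2·(2M2+M3)/6=-226/197
seg 3: a=1, c=M3/2=-186/197, d=(M4−M3)/(6·1)=62/197, b=Δ3−h3·(2M3+M4)/6=-664/197
t_q=25/4 → seg 3, τ=1/4; S=1+-664/197·τ+-186/197·τ²+62/197·τ³=651/6304

  seg 0: a=-4 b=1301/197 c=0 d=-119/197
  seg 1: a=2 b=944/197 c=-357/197 d=36/197
  seg 2: a=5 b=-226/197 c=-33/197 d=-51/394
  seg 3: a=1 b=-664/197 c=-186/197 d=62/197
S(25/4) = 651/6304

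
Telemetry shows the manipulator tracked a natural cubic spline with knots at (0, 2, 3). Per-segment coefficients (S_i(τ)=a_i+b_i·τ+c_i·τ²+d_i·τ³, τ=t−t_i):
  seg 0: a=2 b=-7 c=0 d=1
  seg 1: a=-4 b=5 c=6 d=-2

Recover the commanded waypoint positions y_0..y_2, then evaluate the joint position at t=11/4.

y_0 = S_0(0) = a_0 = 2
y_1 = S_1(0) = a_1 = -4
y_2 = S_1(1) = 5
t_q=11/4 is in segment 1 (τ=3/4); S_1(τ)=73/32

y_0=2 y_1=-4 y_2=5
S(11/4) = 73/32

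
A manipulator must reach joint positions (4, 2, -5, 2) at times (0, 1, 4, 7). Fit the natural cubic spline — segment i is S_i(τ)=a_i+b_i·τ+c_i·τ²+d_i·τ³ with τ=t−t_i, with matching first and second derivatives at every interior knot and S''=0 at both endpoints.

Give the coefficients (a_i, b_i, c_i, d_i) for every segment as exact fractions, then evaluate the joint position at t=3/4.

  seg 0: a=4 b=-52/29 c=0 d=-6/29
  seg 1: a=2 b=-70/29 c=-18/29 d=169/783
  seg 2: a=-5 b=-9/29 c=115/87 d=-115/783
S(3/4) = 2383/928

Δ: Δ0=-2, Δ1=-7/3, Δ2=7/3
row 1: diag=8, rhs=-2; c'=3/8, d'=-1/4
row 2: denom=12−3·3/8=87/8; d'=(28−3·-1/4)/(87/8)=230/87
back: M2=230/87
back: M1=-1/4−3/8·230/87=-36/29
M: M0=0, M1=-36/29, M2=230/87, M3=0
seg 0: a=4, c=M0/2=0, d=(M1−M0)/(6·1)=-6/29, b=Δ0−h0·(2M0+M1)/6=-52/29
seg 1: a=2, c=M1/2=-18/29, d=(M2−M1)/(6·3)=169/783, b=Δ1−h1·(2M1+M2)/6=-70/29
seg 2: a=-5, c=M2/2=115/87, d=(M3−M2)/(6·3)=-115/783, b=Δ2−h2·(2M2+M3)/6=-9/29
t_q=3/4 → seg 0, τ=3/4; S=4+-52/29·τ+0·τ²+-6/29·τ³=2383/928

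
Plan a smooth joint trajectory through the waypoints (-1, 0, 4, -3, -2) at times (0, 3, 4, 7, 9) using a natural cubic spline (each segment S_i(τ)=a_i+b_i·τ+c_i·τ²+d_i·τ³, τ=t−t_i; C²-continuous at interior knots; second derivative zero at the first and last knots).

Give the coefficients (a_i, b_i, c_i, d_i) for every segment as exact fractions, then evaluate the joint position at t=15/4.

  seg 0: a=-1 b=-1621/1116 c=0 d=1993/10044
  seg 1: a=0 b=2179/558 c=1993/1116 d=-629/372
  seg 2: a=4 b=2683/1116 c=-917/279 d=5717/10044
  seg 3: a=-3 b=-1087/558 c=683/372 d=-683/2232
S(15/4) = 76661/23808

Δ: Δ0=1/3, Δ1=4, Δ2=-7/3, Δ3=1/2
row 1: diag=8, rhs=22; c'=1/8, d'=11/4
row 2: denom=8−1·1/8=63/8; d'=(-38−1·11/4)/(63/8)=-326/63
row 3: denom=10−3·8/21=62/7; d'=(17−3·-326/63)/(62/7)=683/186
back: M3=683/186
back: M2=-326/63−8/21·683/186=-1834/279
back: M1=11/4−1/8·-1834/279=1993/558
M: M0=0, M1=1993/558, M2=-1834/279, M3=683/186, M4=0
seg 0: a=-1, c=M0/2=0, d=(M1−M0)/(6·3)=1993/10044, b=Δ0−h0·(2M0+M1)/6=-1621/1116
seg 1: a=0, c=M1/2=1993/1116, d=(M2−M1)/(6·1)=-629/372, b=Δ1−h1·(2M1+M2)/6=2179/558
seg 2: a=4, c=M2/2=-917/279, d=(M3−M2)/(6·3)=5717/10044, b=Δ2−h2·(2M2+M3)/6=2683/1116
seg 3: a=-3, c=M3/2=683/372, d=(M4−M3)/(6·2)=-683/2232, b=Δ3−h3·(2M3+M4)/6=-1087/558
t_q=15/4 → seg 1, τ=3/4; S=0+2179/558·τ+1993/1116·τ²+-629/372·τ³=76661/23808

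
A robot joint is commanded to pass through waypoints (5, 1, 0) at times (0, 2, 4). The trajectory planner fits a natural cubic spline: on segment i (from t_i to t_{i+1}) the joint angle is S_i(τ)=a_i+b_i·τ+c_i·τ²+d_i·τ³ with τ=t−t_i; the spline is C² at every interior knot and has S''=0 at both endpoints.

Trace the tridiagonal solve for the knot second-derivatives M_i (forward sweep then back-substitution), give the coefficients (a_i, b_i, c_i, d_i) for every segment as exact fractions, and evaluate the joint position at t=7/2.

  seg 0: a=5 b=-19/8 c=0 d=3/32
  seg 1: a=1 b=-5/4 c=9/16 d=-3/32
S(7/2) = 19/256

Δ: Δ0=-2, Δ1=-1/2
row 1: diag=8, rhs=9; c'=1/4, d'=9/8
back: M1=9/8
M: M0=0, M1=9/8, M2=0
seg 0: a=5, c=M0/2=0, d=(M1−M0)/(6·2)=3/32, b=Δ0−h0·(2M0+M1)/6=-19/8
seg 1: a=1, c=M1/2=9/16, d=(M2−M1)/(6·2)=-3/32, b=Δ1−h1·(2M1+M2)/6=-5/4
t_q=7/2 → seg 1, τ=3/2; S=1+-5/4·τ+9/16·τ²+-3/32·τ³=19/256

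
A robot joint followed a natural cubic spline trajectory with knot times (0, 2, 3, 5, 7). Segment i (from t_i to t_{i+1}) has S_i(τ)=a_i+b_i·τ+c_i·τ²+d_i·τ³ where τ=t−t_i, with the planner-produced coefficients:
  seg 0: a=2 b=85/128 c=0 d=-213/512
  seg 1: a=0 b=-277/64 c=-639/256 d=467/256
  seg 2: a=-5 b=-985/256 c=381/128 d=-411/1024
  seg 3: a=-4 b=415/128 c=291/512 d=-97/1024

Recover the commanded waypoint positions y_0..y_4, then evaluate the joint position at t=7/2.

y_0=2 y_1=0 y_2=-5 y_3=-4 y_4=4
S(7/2) = -51035/8192

y_0 = S_0(0) = a_0 = 2
y_1 = S_1(0) = a_1 = 0
y_2 = S_2(0) = a_2 = -5
y_3 = S_3(0) = a_3 = -4
y_4 = S_3(2) = 4
t_q=7/2 is in segment 2 (τ=1/2); S_2(τ)=-51035/8192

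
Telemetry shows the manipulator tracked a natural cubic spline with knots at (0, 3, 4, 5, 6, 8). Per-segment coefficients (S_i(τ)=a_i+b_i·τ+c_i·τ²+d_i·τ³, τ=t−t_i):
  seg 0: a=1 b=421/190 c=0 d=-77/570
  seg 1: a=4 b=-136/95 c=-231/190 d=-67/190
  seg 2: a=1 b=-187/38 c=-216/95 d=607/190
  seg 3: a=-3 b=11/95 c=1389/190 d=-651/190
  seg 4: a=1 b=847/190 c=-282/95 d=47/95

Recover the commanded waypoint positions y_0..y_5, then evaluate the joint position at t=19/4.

y_0 = S_0(0) = a_0 = 1
y_1 = S_1(0) = a_1 = 4
y_2 = S_2(0) = a_2 = 1
y_3 = S_3(0) = a_3 = -3
y_4 = S_4(0) = a_4 = 1
y_5 = S_4(2) = 2
t_q=19/4 is in segment 2 (τ=3/4); S_2(τ)=-31883/12160

y_0=1 y_1=4 y_2=1 y_3=-3 y_4=1 y_5=2
S(19/4) = -31883/12160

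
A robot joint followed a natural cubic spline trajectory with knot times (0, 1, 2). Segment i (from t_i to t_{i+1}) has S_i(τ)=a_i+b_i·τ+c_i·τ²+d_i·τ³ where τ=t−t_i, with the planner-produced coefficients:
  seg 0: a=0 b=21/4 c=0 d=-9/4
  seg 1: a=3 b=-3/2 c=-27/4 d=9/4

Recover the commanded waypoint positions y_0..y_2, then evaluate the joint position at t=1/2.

y_0 = S_0(0) = a_0 = 0
y_1 = S_1(0) = a_1 = 3
y_2 = S_1(1) = -3
t_q=1/2 is in segment 0 (τ=1/2); S_0(τ)=75/32

y_0=0 y_1=3 y_2=-3
S(1/2) = 75/32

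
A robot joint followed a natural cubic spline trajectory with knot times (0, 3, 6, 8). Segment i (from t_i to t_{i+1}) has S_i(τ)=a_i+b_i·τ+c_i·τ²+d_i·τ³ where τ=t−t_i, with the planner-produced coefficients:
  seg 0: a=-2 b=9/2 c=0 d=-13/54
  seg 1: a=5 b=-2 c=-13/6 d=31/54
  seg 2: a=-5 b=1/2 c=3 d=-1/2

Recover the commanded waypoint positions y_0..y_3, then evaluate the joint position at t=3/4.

y_0 = S_0(0) = a_0 = -2
y_1 = S_1(0) = a_1 = 5
y_2 = S_2(0) = a_2 = -5
y_3 = S_2(2) = 4
t_q=3/4 is in segment 0 (τ=3/4); S_0(τ)=163/128

y_0=-2 y_1=5 y_2=-5 y_3=4
S(3/4) = 163/128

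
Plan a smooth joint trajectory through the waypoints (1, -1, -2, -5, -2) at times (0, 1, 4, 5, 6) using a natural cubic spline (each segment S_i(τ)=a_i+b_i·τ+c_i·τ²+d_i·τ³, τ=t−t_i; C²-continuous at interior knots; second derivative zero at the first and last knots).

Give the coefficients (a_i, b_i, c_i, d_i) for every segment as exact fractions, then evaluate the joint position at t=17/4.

  seg 0: a=1 b=-1577/636 c=0 d=305/636
  seg 1: a=-1 b=-331/318 c=305/212 d=-85/212
  seg 2: a=-2 b=-2057/636 c=-115/53 d=1529/636
  seg 3: a=-5 b=-115/318 c=1069/212 d=-1069/636
S(17/4) = -39437/13568

Δ: Δ0=-2, Δ1=-1/3, Δ2=-3, Δ3=3
row 1: diag=8, rhs=10; c'=3/8, d'=5/4
row 2: denom=8−3·3/8=55/8; d'=(-16−3·5/4)/(55/8)=-158/55
row 3: denom=4−1·8/55=212/55; d'=(36−1·-158/55)/(212/55)=1069/106
back: M3=1069/106
back: M2=-158/55−8/55·1069/106=-230/53
back: M1=5/4−3/8·-230/53=305/106
M: M0=0, M1=305/106, M2=-230/53, M3=1069/106, M4=0
seg 0: a=1, c=M0/2=0, d=(M1−M0)/(6·1)=305/636, b=Δ0−h0·(2M0+M1)/6=-1577/636
seg 1: a=-1, c=M1/2=305/212, d=(M2−M1)/(6·3)=-85/212, b=Δ1−h1·(2M1+M2)/6=-331/318
seg 2: a=-2, c=M2/2=-115/53, d=(M3−M2)/(6·1)=1529/636, b=Δ2−h2·(2M2+M3)/6=-2057/636
seg 3: a=-5, c=M3/2=1069/212, d=(M4−M3)/(6·1)=-1069/636, b=Δ3−h3·(2M3+M4)/6=-115/318
t_q=17/4 → seg 2, τ=1/4; S=-2+-2057/636·τ+-115/53·τ²+1529/636·τ³=-39437/13568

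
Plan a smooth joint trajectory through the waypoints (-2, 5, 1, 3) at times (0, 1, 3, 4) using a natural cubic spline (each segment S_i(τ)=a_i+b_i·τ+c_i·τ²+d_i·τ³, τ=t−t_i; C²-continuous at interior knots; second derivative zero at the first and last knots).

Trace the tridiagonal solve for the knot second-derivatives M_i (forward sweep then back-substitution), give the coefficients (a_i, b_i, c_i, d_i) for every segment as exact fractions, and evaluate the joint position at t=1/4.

Δ: Δ0=7, Δ1=-2, Δ2=2
row 1: diag=6, rhs=-54; c'=1/3, d'=-9
row 2: denom=6−2·1/3=16/3; d'=(24−2·-9)/(16/3)=63/8
back: M2=63/8
back: M1=-9−1/3·63/8=-93/8
M: M0=0, M1=-93/8, M2=63/8, M3=0
seg 0: a=-2, c=M0/2=0, d=(M1−M0)/(6·1)=-31/16, b=Δ0−h0·(2M0+M1)/6=143/16
seg 1: a=5, c=M1/2=-93/16, d=(M2−M1)/(6·2)=13/8, b=Δ1−h1·(2M1+M2)/6=25/8
seg 2: a=1, c=M2/2=63/16, d=(M3−M2)/(6·1)=-21/16, b=Δ2−h2·(2M2+M3)/6=-5/8
t_q=1/4 → seg 0, τ=1/4; S=-2+143/16·τ+0·τ²+-31/16·τ³=209/1024

  seg 0: a=-2 b=143/16 c=0 d=-31/16
  seg 1: a=5 b=25/8 c=-93/16 d=13/8
  seg 2: a=1 b=-5/8 c=63/16 d=-21/16
S(1/4) = 209/1024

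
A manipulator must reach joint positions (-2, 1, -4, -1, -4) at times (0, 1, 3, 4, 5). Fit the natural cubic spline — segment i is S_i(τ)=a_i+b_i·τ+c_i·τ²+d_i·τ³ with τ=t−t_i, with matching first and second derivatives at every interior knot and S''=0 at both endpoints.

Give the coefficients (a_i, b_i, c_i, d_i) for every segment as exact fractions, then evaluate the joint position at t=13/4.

  seg 0: a=-2 b=1097/244 c=0 d=-365/244
  seg 1: a=1 b=1/122 c=-1095/244 d=789/488
  seg 2: a=-4 b=89/61 c=318/61 d=-224/61
  seg 3: a=-1 b=53/61 c=-354/61 d=118/61
S(13/4) = -1643/488

Δ: Δ0=3, Δ1=-5/2, Δ2=3, Δ3=-3
row 1: diag=6, rhs=-33; c'=1/3, d'=-11/2
row 2: denom=6−2·1/3=16/3; d'=(33−2·-11/2)/(16/3)=33/4
row 3: denom=4−1·3/16=61/16; d'=(-36−1·33/4)/(61/16)=-708/61
back: M3=-708/61
back: M2=33/4−3/16·-708/61=636/61
back: M1=-11/2−1/3·636/61=-1095/122
M: M0=0, M1=-1095/122, M2=636/61, M3=-708/61, M4=0
seg 0: a=-2, c=M0/2=0, d=(M1−M0)/(6·1)=-365/244, b=Δ0−h0·(2M0+M1)/6=1097/244
seg 1: a=1, c=M1/2=-1095/244, d=(M2−M1)/(6·2)=789/488, b=Δ1−h1·(2M1+M2)/6=1/122
seg 2: a=-4, c=M2/2=318/61, d=(M3−M2)/(6·1)=-224/61, b=Δ2−h2·(2M2+M3)/6=89/61
seg 3: a=-1, c=M3/2=-354/61, d=(M4−M3)/(6·1)=118/61, b=Δ3−h3·(2M3+M4)/6=53/61
t_q=13/4 → seg 2, τ=1/4; S=-4+89/61·τ+318/61·τ²+-224/61·τ³=-1643/488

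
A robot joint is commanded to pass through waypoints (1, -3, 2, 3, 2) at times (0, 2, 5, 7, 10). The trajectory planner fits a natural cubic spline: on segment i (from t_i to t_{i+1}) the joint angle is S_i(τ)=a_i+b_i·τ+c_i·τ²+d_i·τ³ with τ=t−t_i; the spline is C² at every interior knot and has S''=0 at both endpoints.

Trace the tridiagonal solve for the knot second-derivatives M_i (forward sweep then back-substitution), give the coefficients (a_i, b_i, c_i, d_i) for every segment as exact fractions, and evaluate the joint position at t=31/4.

  seg 0: a=1 b=-1252/435 c=0 d=191/870
  seg 1: a=-3 b=-106/435 c=191/145 d=-296/1305
  seg 2: a=2 b=668/435 c=-21/29 d=359/3480
  seg 3: a=3 b=-107/870 c=-61/580 d=61/5220
S(31/4) = 105923/37120

Δ: Δ0=-2, Δ1=5/3, Δ2=1/2, Δ3=-1/3
row 1: diag=10, rhs=22; c'=3/10, d'=11/5
row 2: denom=10−3·3/10=91/10; d'=(-7−3·11/5)/(91/10)=-136/91
row 3: denom=10−2·20/91=870/91; d'=(-5−2·-136/91)/(870/91)=-61/290
back: M3=-61/290
back: M2=-136/91−20/91·-61/290=-42/29
back: M1=11/5−3/10·-42/29=382/145
M: M0=0, M1=382/145, M2=-42/29, M3=-61/290, M4=0
seg 0: a=1, c=M0/2=0, d=(M1−M0)/(6·2)=191/870, b=Δ0−h0·(2M0+M1)/6=-1252/435
seg 1: a=-3, c=M1/2=191/145, d=(M2−M1)/(6·3)=-296/1305, b=Δ1−h1·(2M1+M2)/6=-106/435
seg 2: a=2, c=M2/2=-21/29, d=(M3−M2)/(6·2)=359/3480, b=Δ2−h2·(2M2+M3)/6=668/435
seg 3: a=3, c=M3/2=-61/580, d=(M4−M3)/(6·3)=61/5220, b=Δ3−h3·(2M3+M4)/6=-107/870
t_q=31/4 → seg 3, τ=3/4; S=3+-107/870·τ+-61/580·τ²+61/5220·τ³=105923/37120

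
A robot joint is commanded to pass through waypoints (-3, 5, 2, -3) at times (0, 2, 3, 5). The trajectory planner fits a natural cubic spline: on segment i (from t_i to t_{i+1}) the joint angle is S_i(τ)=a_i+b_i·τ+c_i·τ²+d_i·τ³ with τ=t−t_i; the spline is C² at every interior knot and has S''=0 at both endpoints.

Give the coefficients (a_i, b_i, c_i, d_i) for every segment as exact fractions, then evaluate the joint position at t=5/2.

  seg 0: a=-3 b=45/7 c=0 d=-17/28
  seg 1: a=5 b=-6/7 c=-51/14 d=3/2
  seg 2: a=2 b=-51/14 c=6/7 d=-1/7
S(5/2) = 431/112

Δ: Δ0=4, Δ1=-3, Δ2=-5/2
row 1: diag=6, rhs=-42; c'=1/6, d'=-7
row 2: denom=6−1·1/6=35/6; d'=(3−1·-7)/(35/6)=12/7
back: M2=12/7
back: M1=-7−1/6·12/7=-51/7
M: M0=0, M1=-51/7, M2=12/7, M3=0
seg 0: a=-3, c=M0/2=0, d=(M1−M0)/(6·2)=-17/28, b=Δ0−h0·(2M0+M1)/6=45/7
seg 1: a=5, c=M1/2=-51/14, d=(M2−M1)/(6·1)=3/2, b=Δ1−h1·(2M1+M2)/6=-6/7
seg 2: a=2, c=M2/2=6/7, d=(M3−M2)/(6·2)=-1/7, b=Δ2−h2·(2M2+M3)/6=-51/14
t_q=5/2 → seg 1, τ=1/2; S=5+-6/7·τ+-51/14·τ²+3/2·τ³=431/112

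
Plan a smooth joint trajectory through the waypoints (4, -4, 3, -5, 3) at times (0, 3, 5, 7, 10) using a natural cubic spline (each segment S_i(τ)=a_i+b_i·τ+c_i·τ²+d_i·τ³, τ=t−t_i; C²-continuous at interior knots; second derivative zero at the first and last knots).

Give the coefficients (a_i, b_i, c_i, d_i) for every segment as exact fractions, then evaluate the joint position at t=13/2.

Δ: Δ0=-8/3, Δ1=7/2, Δ2=-4, Δ3=8/3
row 1: diag=10, rhs=37; c'=1/5, d'=37/10
row 2: denom=8−2·1/5=38/5; d'=(-45−2·37/10)/(38/5)=-131/19
row 3: denom=10−2·5/19=180/19; d'=(40−2·-131/19)/(180/19)=511/90
back: M3=511/90
back: M2=-131/19−5/19·511/90=-151/18
back: M1=37/10−1/5·-151/18=242/45
M: M0=0, M1=242/45, M2=-151/18, M3=511/90, M4=0
seg 0: a=4, c=M0/2=0, d=(M1−M0)/(6·3)=121/405, b=Δ0−h0·(2M0+M1)/6=-241/45
seg 1: a=-4, c=M1/2=121/45, d=(M2−M1)/(6·2)=-413/360, b=Δ1−h1·(2M1+M2)/6=122/45
seg 2: a=3, c=M2/2=-151/36, d=(M3−M2)/(6·2)=211/180, b=Δ2−h2·(2M2+M3)/6=-3/10
seg 3: a=-5, c=M3/2=511/180, d=(M4−M3)/(6·3)=-511/1620, b=Δ3−h3·(2M3+M4)/6=-271/90
t_q=13/2 → seg 2, τ=3/2; S=3+-3/10·τ+-151/36·τ²+211/180·τ³=-469/160

  seg 0: a=4 b=-241/45 c=0 d=121/405
  seg 1: a=-4 b=122/45 c=121/45 d=-413/360
  seg 2: a=3 b=-3/10 c=-151/36 d=211/180
  seg 3: a=-5 b=-271/90 c=511/180 d=-511/1620
S(13/2) = -469/160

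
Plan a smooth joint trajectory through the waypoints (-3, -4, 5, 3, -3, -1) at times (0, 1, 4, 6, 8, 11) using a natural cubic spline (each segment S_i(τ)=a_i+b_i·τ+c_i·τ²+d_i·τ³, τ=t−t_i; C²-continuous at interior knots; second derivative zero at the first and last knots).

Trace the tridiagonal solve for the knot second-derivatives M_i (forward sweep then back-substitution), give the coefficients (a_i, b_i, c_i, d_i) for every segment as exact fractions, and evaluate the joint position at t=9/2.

Δ: Δ0=-1, Δ1=3, Δ2=-1, Δ3=-3, Δ4=2/3
row 1: diag=8, rhs=24; c'=3/8, d'=3
row 2: denom=10−3·3/8=71/8; d'=(-24−3·3)/(71/8)=-264/71
row 3: denom=8−2·16/71=536/71; d'=(-12−2·-264/71)/(536/71)=-81/134
row 4: denom=10−2·71/268=1269/134; d'=(22−2·-81/134)/(1269/134)=3110/1269
back: M4=3110/1269
back: M3=-81/134−71/268·3110/1269=-1591/1269
back: M2=-264/71−16/71·-1591/1269=-4360/1269
back: M1=3−3/8·-4360/1269=1814/423
M: M0=0, M1=1814/423, M2=-4360/1269, M3=-1591/1269, M4=3110/1269, M5=0
seg 0: a=-3, c=M0/2=0, d=(M1−M0)/(6·1)=907/1269, b=Δ0−h0·(2M0+M1)/6=-2176/1269
seg 1: a=-4, c=M1/2=907/423, d=(M2−M1)/(6·3)=-4901/11421, b=Δ1−h1·(2M1+M2)/6=545/1269
seg 2: a=5, c=M2/2=-2180/1269, d=(M3−M2)/(6·2)=923/5076, b=Δ2−h2·(2M2+M3)/6=2168/1269
seg 3: a=3, c=M3/2=-1591/2538, d=(M4−M3)/(6·2)=1567/5076, b=Δ3−h3·(2M3+M4)/6=-1261/423
seg 4: a=-3, c=M4/2=1555/1269, d=(M5−M4)/(6·3)=-1555/11421, b=Δ4−h4·(2M4+M5)/6=-2264/1269
t_q=9/2 → seg 2, τ=1/2; S=5+2168/1269·τ+-2180/1269·τ²+923/5076·τ³=8193/1504

  seg 0: a=-3 b=-2176/1269 c=0 d=907/1269
  seg 1: a=-4 b=545/1269 c=907/423 d=-4901/11421
  seg 2: a=5 b=2168/1269 c=-2180/1269 d=923/5076
  seg 3: a=3 b=-1261/423 c=-1591/2538 d=1567/5076
  seg 4: a=-3 b=-2264/1269 c=1555/1269 d=-1555/11421
S(9/2) = 8193/1504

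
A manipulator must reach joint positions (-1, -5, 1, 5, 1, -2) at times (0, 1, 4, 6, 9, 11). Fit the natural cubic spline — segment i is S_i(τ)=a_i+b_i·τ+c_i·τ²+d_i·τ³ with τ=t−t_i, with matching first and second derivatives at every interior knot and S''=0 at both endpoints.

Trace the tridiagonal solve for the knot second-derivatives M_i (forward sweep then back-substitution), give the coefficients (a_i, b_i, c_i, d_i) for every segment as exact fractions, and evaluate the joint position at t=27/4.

Δ: Δ0=-4, Δ1=2, Δ2=2, Δ3=-4/3, Δ4=-3/2
row 1: diag=8, rhs=36; c'=3/8, d'=9/2
row 2: denom=10−3·3/8=71/8; d'=(0−3·9/2)/(71/8)=-108/71
row 3: denom=10−2·16/71=678/71; d'=(-20−2·-108/71)/(678/71)=-602/339
row 4: denom=10−3·71/226=2047/226; d'=(-1−3·-602/339)/(2047/226)=978/2047
back: M4=978/2047
back: M3=-602/339−71/226·978/2047=-11827/6141
back: M2=-108/71−16/71·-11827/6141=-6676/6141
back: M1=9/2−3/8·-6676/6141=10046/2047
M: M0=0, M1=10046/2047, M2=-6676/6141, M3=-11827/6141, M4=978/2047, M5=0
seg 0: a=-1, c=M0/2=0, d=(M1−M0)/(6·1)=5023/6141, b=Δ0−h0·(2M0+M1)/6=-29587/6141
seg 1: a=-5, c=M1/2=5023/2047, d=(M2−M1)/(6·3)=-18407/55269, b=Δ1−h1·(2M1+M2)/6=-14518/6141
seg 2: a=1, c=M2/2=-3338/6141, d=(M3−M2)/(6·2)=-1717/24564, b=Δ2−h2·(2M2+M3)/6=20675/6141
seg 3: a=5, c=M3/2=-11827/12282, d=(M4−M3)/(6·3)=14761/110538, b=Δ3−h3·(2M3+M4)/6=724/2047
seg 4: a=1, c=M4/2=489/2047, d=(M5−M4)/(6·2)=-163/4094, b=Δ4−h4·(2M4+M5)/6=-7445/4094
t_q=27/4 → seg 3, τ=3/4; S=5+724/2047·τ+-11827/12282·τ²+14761/110538·τ³=1252421/262016

  seg 0: a=-1 b=-29587/6141 c=0 d=5023/6141
  seg 1: a=-5 b=-14518/6141 c=5023/2047 d=-18407/55269
  seg 2: a=1 b=20675/6141 c=-3338/6141 d=-1717/24564
  seg 3: a=5 b=724/2047 c=-11827/12282 d=14761/110538
  seg 4: a=1 b=-7445/4094 c=489/2047 d=-163/4094
S(27/4) = 1252421/262016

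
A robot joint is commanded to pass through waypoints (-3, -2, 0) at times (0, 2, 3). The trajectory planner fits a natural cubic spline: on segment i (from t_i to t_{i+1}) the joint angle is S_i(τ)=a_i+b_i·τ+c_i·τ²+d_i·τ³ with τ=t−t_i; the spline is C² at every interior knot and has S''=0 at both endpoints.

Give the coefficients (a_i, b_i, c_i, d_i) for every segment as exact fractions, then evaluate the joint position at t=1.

  seg 0: a=-3 b=0 c=0 d=1/8
  seg 1: a=-2 b=3/2 c=3/4 d=-1/4
S(1) = -23/8

Δ: Δ0=1/2, Δ1=2
row 1: diag=6, rhs=9; c'=1/6, d'=3/2
back: M1=3/2
M: M0=0, M1=3/2, M2=0
seg 0: a=-3, c=M0/2=0, d=(M1−M0)/(6·2)=1/8, b=Δ0−h0·(2M0+M1)/6=0
seg 1: a=-2, c=M1/2=3/4, d=(M2−M1)/(6·1)=-1/4, b=Δ1−h1·(2M1+M2)/6=3/2
t_q=1 → seg 0, τ=1; S=-3+0·τ+0·τ²+1/8·τ³=-23/8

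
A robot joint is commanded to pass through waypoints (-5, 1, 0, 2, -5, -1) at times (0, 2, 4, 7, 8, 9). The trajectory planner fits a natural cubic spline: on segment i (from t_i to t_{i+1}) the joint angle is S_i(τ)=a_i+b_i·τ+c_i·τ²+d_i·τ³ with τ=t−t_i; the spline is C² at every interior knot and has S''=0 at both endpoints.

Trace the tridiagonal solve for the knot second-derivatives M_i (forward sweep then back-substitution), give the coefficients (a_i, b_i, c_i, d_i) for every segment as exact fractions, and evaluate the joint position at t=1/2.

  seg 0: a=-5 b=6575/1551 c=0 d=-961/3102
  seg 1: a=1 b=809/1551 c=-961/517 d=8363/12408
  seg 2: a=0 b=3643/3102 c=4519/2068 d=-1623/2068
  seg 3: a=2 b=-42835/6204 c=-2522/517 d=29671/6204
  seg 4: a=-5 b=-7175/3102 c=19583/2068 d=-19583/6204
S(1/2) = -24147/8272

Δ: Δ0=3, Δ1=-1/2, Δ2=2/3, Δ3=-7, Δ4=4
row 1: diag=8, rhs=-21; c'=1/4, d'=-21/8
row 2: denom=10−2·1/4=19/2; d'=(7−2·-21/8)/(19/2)=49/38
row 3: denom=8−3·6/19=134/19; d'=(-46−3·49/38)/(134/19)=-1895/268
row 4: denom=4−1·19/134=517/134; d'=(66−1·-1895/268)/(517/134)=19583/1034
back: M4=19583/1034
back: M3=-1895/268−19/134·19583/1034=-5044/517
back: M2=49/38−6/19·-5044/517=4519/1034
back: M1=-21/8−1/4·4519/1034=-1922/517
M: M0=0, M1=-1922/517, M2=4519/1034, M3=-5044/517, M4=19583/1034, M5=0
seg 0: a=-5, c=M0/2=0, d=(M1−M0)/(6·2)=-961/3102, b=Δ0−h0·(2M0+M1)/6=6575/1551
seg 1: a=1, c=M1/2=-961/517, d=(M2−M1)/(6·2)=8363/12408, b=Δ1−h1·(2M1+M2)/6=809/1551
seg 2: a=0, c=M2/2=4519/2068, d=(M3−M2)/(6·3)=-1623/2068, b=Δ2−h2·(2M2+M3)/6=3643/3102
seg 3: a=2, c=M3/2=-2522/517, d=(M4−M3)/(6·1)=29671/6204, b=Δ3−h3·(2M3+M4)/6=-42835/6204
seg 4: a=-5, c=M4/2=19583/2068, d=(M5−M4)/(6·1)=-19583/6204, b=Δ4−h4·(2M4+M5)/6=-7175/3102
t_q=1/2 → seg 0, τ=1/2; S=-5+6575/1551·τ+0·τ²+-961/3102·τ³=-24147/8272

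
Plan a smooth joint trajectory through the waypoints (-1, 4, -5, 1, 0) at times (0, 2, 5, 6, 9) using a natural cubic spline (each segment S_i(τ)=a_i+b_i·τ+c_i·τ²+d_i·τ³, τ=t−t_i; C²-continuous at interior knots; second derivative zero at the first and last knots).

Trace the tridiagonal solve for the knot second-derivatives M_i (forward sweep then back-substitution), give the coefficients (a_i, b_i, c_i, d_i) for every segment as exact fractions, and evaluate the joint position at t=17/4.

  seg 0: a=-1 b=1279/279 c=0 d=-1163/2232
  seg 1: a=4 b=-931/558 c=-1163/372 d=8981/10044
  seg 2: a=-5 b=4147/1116 c=1373/279 d=-327/124
  seg 3: a=1 b=3151/558 c=-3337/1116 d=3337/10044
S(17/4) = -42823/7936

Δ: Δ0=5/2, Δ1=-3, Δ2=6, Δ3=-1/3
row 1: diag=10, rhs=-33; c'=3/10, d'=-33/10
row 2: denom=8−3·3/10=71/10; d'=(54−3·-33/10)/(71/10)=9
row 3: denom=8−1·10/71=558/71; d'=(-38−1·9)/(558/71)=-3337/558
back: M3=-3337/558
back: M2=9−10/71·-3337/558=2746/279
back: M1=-33/10−3/10·2746/279=-1163/186
M: M0=0, M1=-1163/186, M2=2746/279, M3=-3337/558, M4=0
seg 0: a=-1, c=M0/2=0, d=(M1−M0)/(6·2)=-1163/2232, b=Δ0−h0·(2M0+M1)/6=1279/279
seg 1: a=4, c=M1/2=-1163/372, d=(M2−M1)/(6·3)=8981/10044, b=Δ1−h1·(2M1+M2)/6=-931/558
seg 2: a=-5, c=M2/2=1373/279, d=(M3−M2)/(6·1)=-327/124, b=Δ2−h2·(2M2+M3)/6=4147/1116
seg 3: a=1, c=M3/2=-3337/1116, d=(M4−M3)/(6·3)=3337/10044, b=Δ3−h3·(2M3+M4)/6=3151/558
t_q=17/4 → seg 1, τ=9/4; S=4+-931/558·τ+-1163/372·τ²+8981/10044·τ³=-42823/7936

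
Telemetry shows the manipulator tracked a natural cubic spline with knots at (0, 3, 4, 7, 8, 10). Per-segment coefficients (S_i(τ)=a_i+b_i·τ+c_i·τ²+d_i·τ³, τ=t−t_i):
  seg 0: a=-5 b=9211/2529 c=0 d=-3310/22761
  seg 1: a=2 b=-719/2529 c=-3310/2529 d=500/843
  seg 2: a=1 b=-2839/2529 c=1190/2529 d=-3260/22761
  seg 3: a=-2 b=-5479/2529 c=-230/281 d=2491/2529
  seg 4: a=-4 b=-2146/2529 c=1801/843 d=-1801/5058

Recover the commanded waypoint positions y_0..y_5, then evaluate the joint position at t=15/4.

y_0 = S_0(0) = a_0 = -5
y_1 = S_1(0) = a_1 = 2
y_2 = S_2(0) = a_2 = 1
y_3 = S_3(0) = a_3 = -2
y_4 = S_4(0) = a_4 = -4
y_5 = S_4(2) = 0
t_q=15/4 is in segment 1 (τ=3/4); S_1(τ)=17545/13488

y_0=-5 y_1=2 y_2=1 y_3=-2 y_4=-4 y_5=0
S(15/4) = 17545/13488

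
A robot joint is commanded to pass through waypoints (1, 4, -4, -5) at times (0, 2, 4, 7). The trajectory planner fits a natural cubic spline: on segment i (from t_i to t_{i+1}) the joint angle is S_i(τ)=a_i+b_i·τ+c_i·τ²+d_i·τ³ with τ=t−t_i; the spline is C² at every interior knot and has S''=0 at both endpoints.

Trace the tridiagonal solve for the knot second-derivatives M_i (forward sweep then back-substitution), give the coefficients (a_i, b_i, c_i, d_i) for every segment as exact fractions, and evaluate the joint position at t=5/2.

  seg 0: a=1 b=179/57 c=0 d=-187/456
  seg 1: a=4 b=-203/114 c=-187/76 d=77/114
  seg 2: a=-4 b=-401/114 c=121/76 d=-121/684
S(5/2) = 49/19

Δ: Δ0=3/2, Δ1=-4, Δ2=-1/3
row 1: diag=8, rhs=-33; c'=1/4, d'=-33/8
row 2: denom=10−2·1/4=19/2; d'=(22−2·-33/8)/(19/2)=121/38
back: M2=121/38
back: M1=-33/8−1/4·121/38=-187/38
M: M0=0, M1=-187/38, M2=121/38, M3=0
seg 0: a=1, c=M0/2=0, d=(M1−M0)/(6·2)=-187/456, b=Δ0−h0·(2M0+M1)/6=179/57
seg 1: a=4, c=M1/2=-187/76, d=(M2−M1)/(6·2)=77/114, b=Δ1−h1·(2M1+M2)/6=-203/114
seg 2: a=-4, c=M2/2=121/76, d=(M3−M2)/(6·3)=-121/684, b=Δ2−h2·(2M2+M3)/6=-401/114
t_q=5/2 → seg 1, τ=1/2; S=4+-203/114·τ+-187/76·τ²+77/114·τ³=49/19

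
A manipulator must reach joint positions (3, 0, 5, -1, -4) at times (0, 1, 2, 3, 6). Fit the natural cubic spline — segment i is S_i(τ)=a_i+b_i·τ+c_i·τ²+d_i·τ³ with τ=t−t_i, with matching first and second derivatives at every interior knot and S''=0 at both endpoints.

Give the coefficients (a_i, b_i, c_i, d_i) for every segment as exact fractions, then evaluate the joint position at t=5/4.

Δ: Δ0=-3, Δ1=5, Δ2=-6, Δ3=-1
row 1: diag=4, rhs=48; c'=1/4, d'=12
row 2: denom=4−1·1/4=15/4; d'=(-66−1·12)/(15/4)=-104/5
row 3: denom=8−1·4/15=116/15; d'=(30−1·-104/5)/(116/15)=381/58
back: M3=381/58
back: M2=-104/5−4/15·381/58=-654/29
back: M1=12−1/4·-654/29=1023/58
M: M0=0, M1=1023/58, M2=-654/29, M3=381/58, M4=0
seg 0: a=3, c=M0/2=0, d=(M1−M0)/(6·1)=341/116, b=Δ0−h0·(2M0+M1)/6=-689/116
seg 1: a=0, c=M1/2=1023/116, d=(M2−M1)/(6·1)=-777/116, b=Δ1−h1·(2M1+M2)/6=167/58
seg 2: a=5, c=M2/2=-327/29, d=(M3−M2)/(6·1)=563/116, b=Δ2−h2·(2M2+M3)/6=49/116
seg 3: a=-1, c=M3/2=381/116, d=(M4−M3)/(6·3)=-127/348, b=Δ3−h3·(2M3+M4)/6=-439/58
t_q=5/4 → seg 1, τ=1/4; S=0+167/58·τ+1023/116·τ²+-777/116·τ³=8659/7424

  seg 0: a=3 b=-689/116 c=0 d=341/116
  seg 1: a=0 b=167/58 c=1023/116 d=-777/116
  seg 2: a=5 b=49/116 c=-327/29 d=563/116
  seg 3: a=-1 b=-439/58 c=381/116 d=-127/348
S(5/4) = 8659/7424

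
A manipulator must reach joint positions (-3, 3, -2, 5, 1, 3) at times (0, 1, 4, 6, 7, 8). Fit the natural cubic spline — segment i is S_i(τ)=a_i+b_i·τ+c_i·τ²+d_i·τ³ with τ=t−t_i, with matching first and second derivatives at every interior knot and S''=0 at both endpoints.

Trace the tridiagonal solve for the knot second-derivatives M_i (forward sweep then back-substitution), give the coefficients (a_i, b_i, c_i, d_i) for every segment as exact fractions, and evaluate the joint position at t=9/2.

Δ: Δ0=6, Δ1=-5/3, Δ2=7/2, Δ3=-4, Δ4=2
row 1: diag=8, rhs=-46; c'=3/8, d'=-23/4
row 2: denom=10−3·3/8=71/8; d'=(31−3·-23/4)/(71/8)=386/71
row 3: denom=6−2·16/71=394/71; d'=(-45−2·386/71)/(394/71)=-3967/394
row 4: denom=4−1·71/394=1505/394; d'=(36−1·-3967/394)/(1505/394)=2593/215
back: M4=2593/215
back: M3=-3967/394−71/394·2593/215=-2632/215
back: M2=386/71−16/71·-2632/215=1762/215
back: M1=-23/4−3/8·1762/215=-1897/215
M: M0=0, M1=-1897/215, M2=1762/215, M3=-2632/215, M4=2593/215, M5=0
seg 0: a=-3, c=M0/2=0, d=(M1−M0)/(6·1)=-1897/1290, b=Δ0−h0·(2M0+M1)/6=9637/1290
seg 1: a=3, c=M1/2=-1897/430, d=(M2−M1)/(6·3)=3659/3870, b=Δ1−h1·(2M1+M2)/6=1973/645
seg 2: a=-2, c=M2/2=881/215, d=(M3−M2)/(6·2)=-2197/1290, b=Δ2−h2·(2M2+M3)/6=2731/1290
seg 3: a=5, c=M3/2=-1316/215, d=(M4−M3)/(6·1)=1045/258, b=Δ3−h3·(2M3+M4)/6=-2489/1290
seg 4: a=1, c=M4/2=2593/430, d=(M5−M4)/(6·1)=-2593/1290, b=Δ4−h4·(2M4+M5)/6=-1303/645
t_q=9/2 → seg 2, τ=1/2; S=-2+2731/1290·τ+881/215·τ²+-2197/1290·τ³=-447/3440

  seg 0: a=-3 b=9637/1290 c=0 d=-1897/1290
  seg 1: a=3 b=1973/645 c=-1897/430 d=3659/3870
  seg 2: a=-2 b=2731/1290 c=881/215 d=-2197/1290
  seg 3: a=5 b=-2489/1290 c=-1316/215 d=1045/258
  seg 4: a=1 b=-1303/645 c=2593/430 d=-2593/1290
S(9/2) = -447/3440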